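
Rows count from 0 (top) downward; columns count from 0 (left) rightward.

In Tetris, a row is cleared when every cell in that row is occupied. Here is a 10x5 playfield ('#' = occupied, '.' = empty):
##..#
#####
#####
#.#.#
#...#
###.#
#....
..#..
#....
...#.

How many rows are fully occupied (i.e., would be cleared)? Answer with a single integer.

Check each row:
  row 0: 2 empty cells -> not full
  row 1: 0 empty cells -> FULL (clear)
  row 2: 0 empty cells -> FULL (clear)
  row 3: 2 empty cells -> not full
  row 4: 3 empty cells -> not full
  row 5: 1 empty cell -> not full
  row 6: 4 empty cells -> not full
  row 7: 4 empty cells -> not full
  row 8: 4 empty cells -> not full
  row 9: 4 empty cells -> not full
Total rows cleared: 2

Answer: 2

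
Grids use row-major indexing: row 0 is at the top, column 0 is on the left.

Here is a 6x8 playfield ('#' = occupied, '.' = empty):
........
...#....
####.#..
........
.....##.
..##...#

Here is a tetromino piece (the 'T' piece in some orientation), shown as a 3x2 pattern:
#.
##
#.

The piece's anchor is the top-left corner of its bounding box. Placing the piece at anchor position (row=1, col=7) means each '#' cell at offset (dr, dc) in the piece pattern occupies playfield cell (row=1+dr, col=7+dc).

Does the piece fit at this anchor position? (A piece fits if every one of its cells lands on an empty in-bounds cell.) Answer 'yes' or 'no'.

Check each piece cell at anchor (1, 7):
  offset (0,0) -> (1,7): empty -> OK
  offset (1,0) -> (2,7): empty -> OK
  offset (1,1) -> (2,8): out of bounds -> FAIL
  offset (2,0) -> (3,7): empty -> OK
All cells valid: no

Answer: no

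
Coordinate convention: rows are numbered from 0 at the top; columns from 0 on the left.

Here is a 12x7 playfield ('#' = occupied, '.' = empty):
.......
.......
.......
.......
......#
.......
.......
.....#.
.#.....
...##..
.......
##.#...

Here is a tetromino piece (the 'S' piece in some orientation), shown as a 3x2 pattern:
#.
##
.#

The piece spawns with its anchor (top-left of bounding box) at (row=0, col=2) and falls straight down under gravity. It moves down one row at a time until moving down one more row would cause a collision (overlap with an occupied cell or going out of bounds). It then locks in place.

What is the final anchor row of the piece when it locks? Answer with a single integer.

Spawn at (row=0, col=2). Try each row:
  row 0: fits
  row 1: fits
  row 2: fits
  row 3: fits
  row 4: fits
  row 5: fits
  row 6: fits
  row 7: blocked -> lock at row 6

Answer: 6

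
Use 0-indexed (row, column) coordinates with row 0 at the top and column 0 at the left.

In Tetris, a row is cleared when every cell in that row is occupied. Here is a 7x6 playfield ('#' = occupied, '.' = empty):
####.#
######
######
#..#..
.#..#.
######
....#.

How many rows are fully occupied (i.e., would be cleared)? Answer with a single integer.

Check each row:
  row 0: 1 empty cell -> not full
  row 1: 0 empty cells -> FULL (clear)
  row 2: 0 empty cells -> FULL (clear)
  row 3: 4 empty cells -> not full
  row 4: 4 empty cells -> not full
  row 5: 0 empty cells -> FULL (clear)
  row 6: 5 empty cells -> not full
Total rows cleared: 3

Answer: 3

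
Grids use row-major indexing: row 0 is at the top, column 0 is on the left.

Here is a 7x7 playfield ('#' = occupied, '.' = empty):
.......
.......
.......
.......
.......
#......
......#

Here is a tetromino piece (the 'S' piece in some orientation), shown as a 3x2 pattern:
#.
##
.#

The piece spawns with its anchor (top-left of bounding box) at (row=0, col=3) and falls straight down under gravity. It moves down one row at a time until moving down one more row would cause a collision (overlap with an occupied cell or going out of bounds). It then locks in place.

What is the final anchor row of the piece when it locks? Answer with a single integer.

Answer: 4

Derivation:
Spawn at (row=0, col=3). Try each row:
  row 0: fits
  row 1: fits
  row 2: fits
  row 3: fits
  row 4: fits
  row 5: blocked -> lock at row 4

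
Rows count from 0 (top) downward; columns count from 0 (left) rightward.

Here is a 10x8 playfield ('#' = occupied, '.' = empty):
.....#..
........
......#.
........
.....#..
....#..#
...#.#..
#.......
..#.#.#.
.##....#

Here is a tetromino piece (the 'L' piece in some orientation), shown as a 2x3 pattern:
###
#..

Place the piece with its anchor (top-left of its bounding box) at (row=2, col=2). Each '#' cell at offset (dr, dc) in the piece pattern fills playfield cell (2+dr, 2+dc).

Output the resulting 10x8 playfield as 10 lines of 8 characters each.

Fill (2+0,2+0) = (2,2)
Fill (2+0,2+1) = (2,3)
Fill (2+0,2+2) = (2,4)
Fill (2+1,2+0) = (3,2)

Answer: .....#..
........
..###.#.
..#.....
.....#..
....#..#
...#.#..
#.......
..#.#.#.
.##....#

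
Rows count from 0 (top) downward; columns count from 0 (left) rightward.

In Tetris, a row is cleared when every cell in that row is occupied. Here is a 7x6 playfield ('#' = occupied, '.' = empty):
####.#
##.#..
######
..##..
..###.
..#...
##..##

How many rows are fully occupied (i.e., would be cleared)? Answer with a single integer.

Answer: 1

Derivation:
Check each row:
  row 0: 1 empty cell -> not full
  row 1: 3 empty cells -> not full
  row 2: 0 empty cells -> FULL (clear)
  row 3: 4 empty cells -> not full
  row 4: 3 empty cells -> not full
  row 5: 5 empty cells -> not full
  row 6: 2 empty cells -> not full
Total rows cleared: 1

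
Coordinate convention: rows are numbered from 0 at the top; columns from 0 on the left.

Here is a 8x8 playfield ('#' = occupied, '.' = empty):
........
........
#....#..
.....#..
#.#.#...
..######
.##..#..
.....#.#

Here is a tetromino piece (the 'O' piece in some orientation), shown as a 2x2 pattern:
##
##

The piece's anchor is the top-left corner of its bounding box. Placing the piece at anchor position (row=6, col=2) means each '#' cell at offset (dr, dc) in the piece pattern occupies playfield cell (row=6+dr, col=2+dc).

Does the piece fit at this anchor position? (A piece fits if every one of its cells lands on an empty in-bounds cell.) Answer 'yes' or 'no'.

Answer: no

Derivation:
Check each piece cell at anchor (6, 2):
  offset (0,0) -> (6,2): occupied ('#') -> FAIL
  offset (0,1) -> (6,3): empty -> OK
  offset (1,0) -> (7,2): empty -> OK
  offset (1,1) -> (7,3): empty -> OK
All cells valid: no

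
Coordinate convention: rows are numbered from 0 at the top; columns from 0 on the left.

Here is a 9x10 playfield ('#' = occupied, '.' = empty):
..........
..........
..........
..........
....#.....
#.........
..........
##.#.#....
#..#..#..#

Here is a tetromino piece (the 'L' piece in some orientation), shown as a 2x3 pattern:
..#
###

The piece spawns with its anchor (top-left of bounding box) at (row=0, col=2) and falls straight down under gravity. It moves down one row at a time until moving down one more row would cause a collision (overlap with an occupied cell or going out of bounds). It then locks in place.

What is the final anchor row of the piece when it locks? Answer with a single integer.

Answer: 2

Derivation:
Spawn at (row=0, col=2). Try each row:
  row 0: fits
  row 1: fits
  row 2: fits
  row 3: blocked -> lock at row 2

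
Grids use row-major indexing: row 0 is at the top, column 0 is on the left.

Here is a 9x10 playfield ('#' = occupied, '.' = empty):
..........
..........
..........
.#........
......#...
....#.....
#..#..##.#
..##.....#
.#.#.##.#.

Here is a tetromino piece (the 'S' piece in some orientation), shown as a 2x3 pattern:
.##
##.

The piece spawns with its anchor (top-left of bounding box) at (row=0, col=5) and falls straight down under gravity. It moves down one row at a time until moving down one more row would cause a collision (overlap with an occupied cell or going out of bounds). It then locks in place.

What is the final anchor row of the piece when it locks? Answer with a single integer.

Answer: 2

Derivation:
Spawn at (row=0, col=5). Try each row:
  row 0: fits
  row 1: fits
  row 2: fits
  row 3: blocked -> lock at row 2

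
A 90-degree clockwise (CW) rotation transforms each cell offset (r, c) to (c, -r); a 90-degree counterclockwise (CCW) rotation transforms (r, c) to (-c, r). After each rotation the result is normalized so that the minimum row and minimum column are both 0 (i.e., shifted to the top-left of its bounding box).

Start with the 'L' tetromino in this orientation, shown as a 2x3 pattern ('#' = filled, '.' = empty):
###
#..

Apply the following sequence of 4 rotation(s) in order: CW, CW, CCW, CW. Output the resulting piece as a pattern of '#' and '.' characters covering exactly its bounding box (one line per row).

Answer: ..#
###

Derivation:
Start:
###
#..
After rotation 1 (CW):
##
.#
.#
After rotation 2 (CW):
..#
###
After rotation 3 (CCW):
##
.#
.#
After rotation 4 (CW):
..#
###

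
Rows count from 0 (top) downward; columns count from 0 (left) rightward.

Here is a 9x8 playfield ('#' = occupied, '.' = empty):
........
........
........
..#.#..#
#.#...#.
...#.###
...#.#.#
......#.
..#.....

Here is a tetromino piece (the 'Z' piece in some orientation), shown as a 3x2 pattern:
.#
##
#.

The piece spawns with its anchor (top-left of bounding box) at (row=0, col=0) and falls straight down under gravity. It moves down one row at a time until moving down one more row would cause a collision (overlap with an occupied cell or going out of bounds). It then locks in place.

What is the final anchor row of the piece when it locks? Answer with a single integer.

Spawn at (row=0, col=0). Try each row:
  row 0: fits
  row 1: fits
  row 2: blocked -> lock at row 1

Answer: 1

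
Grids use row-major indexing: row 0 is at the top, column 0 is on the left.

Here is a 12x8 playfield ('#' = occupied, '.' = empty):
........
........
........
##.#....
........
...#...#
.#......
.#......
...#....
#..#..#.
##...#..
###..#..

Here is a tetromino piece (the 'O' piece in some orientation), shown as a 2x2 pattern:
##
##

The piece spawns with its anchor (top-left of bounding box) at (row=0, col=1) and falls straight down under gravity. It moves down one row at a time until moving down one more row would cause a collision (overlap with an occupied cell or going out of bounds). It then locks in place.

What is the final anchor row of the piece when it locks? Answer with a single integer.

Spawn at (row=0, col=1). Try each row:
  row 0: fits
  row 1: fits
  row 2: blocked -> lock at row 1

Answer: 1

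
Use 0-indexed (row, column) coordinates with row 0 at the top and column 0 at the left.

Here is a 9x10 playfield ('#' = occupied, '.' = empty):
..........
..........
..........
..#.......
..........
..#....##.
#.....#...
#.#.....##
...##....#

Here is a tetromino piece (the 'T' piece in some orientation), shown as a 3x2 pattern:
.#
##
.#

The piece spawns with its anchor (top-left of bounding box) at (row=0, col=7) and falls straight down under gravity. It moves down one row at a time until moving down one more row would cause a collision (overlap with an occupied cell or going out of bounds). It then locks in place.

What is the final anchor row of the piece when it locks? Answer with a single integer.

Answer: 2

Derivation:
Spawn at (row=0, col=7). Try each row:
  row 0: fits
  row 1: fits
  row 2: fits
  row 3: blocked -> lock at row 2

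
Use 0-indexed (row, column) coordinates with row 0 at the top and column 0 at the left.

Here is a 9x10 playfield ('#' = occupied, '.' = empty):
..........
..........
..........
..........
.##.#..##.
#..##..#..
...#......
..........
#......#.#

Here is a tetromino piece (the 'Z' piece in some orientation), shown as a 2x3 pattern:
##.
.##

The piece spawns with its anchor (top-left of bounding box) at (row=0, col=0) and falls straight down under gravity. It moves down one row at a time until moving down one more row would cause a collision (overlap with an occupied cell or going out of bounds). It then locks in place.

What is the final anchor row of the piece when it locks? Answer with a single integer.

Spawn at (row=0, col=0). Try each row:
  row 0: fits
  row 1: fits
  row 2: fits
  row 3: blocked -> lock at row 2

Answer: 2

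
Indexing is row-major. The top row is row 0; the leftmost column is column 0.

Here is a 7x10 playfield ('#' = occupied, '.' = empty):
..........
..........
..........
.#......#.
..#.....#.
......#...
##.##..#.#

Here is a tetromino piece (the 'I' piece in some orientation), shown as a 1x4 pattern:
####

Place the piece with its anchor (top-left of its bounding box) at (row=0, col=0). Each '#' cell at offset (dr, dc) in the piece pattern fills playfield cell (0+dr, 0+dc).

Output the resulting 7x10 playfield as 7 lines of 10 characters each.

Fill (0+0,0+0) = (0,0)
Fill (0+0,0+1) = (0,1)
Fill (0+0,0+2) = (0,2)
Fill (0+0,0+3) = (0,3)

Answer: ####......
..........
..........
.#......#.
..#.....#.
......#...
##.##..#.#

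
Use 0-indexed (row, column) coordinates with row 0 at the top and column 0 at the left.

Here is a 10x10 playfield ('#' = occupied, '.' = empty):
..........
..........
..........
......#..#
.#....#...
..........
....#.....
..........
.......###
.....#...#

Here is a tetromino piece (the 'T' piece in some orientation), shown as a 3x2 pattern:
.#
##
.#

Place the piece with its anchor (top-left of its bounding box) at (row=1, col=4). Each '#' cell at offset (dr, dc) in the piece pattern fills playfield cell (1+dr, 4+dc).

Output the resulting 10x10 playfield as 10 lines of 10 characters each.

Answer: ..........
.....#....
....##....
.....##..#
.#....#...
..........
....#.....
..........
.......###
.....#...#

Derivation:
Fill (1+0,4+1) = (1,5)
Fill (1+1,4+0) = (2,4)
Fill (1+1,4+1) = (2,5)
Fill (1+2,4+1) = (3,5)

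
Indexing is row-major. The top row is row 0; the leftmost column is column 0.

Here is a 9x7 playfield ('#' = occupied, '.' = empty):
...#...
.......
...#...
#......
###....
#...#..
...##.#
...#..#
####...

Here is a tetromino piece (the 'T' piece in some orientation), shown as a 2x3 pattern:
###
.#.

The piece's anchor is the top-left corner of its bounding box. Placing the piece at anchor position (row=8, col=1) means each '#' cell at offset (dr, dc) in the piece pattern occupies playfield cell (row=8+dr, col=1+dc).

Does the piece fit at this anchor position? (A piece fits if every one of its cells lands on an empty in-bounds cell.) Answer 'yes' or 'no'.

Check each piece cell at anchor (8, 1):
  offset (0,0) -> (8,1): occupied ('#') -> FAIL
  offset (0,1) -> (8,2): occupied ('#') -> FAIL
  offset (0,2) -> (8,3): occupied ('#') -> FAIL
  offset (1,1) -> (9,2): out of bounds -> FAIL
All cells valid: no

Answer: no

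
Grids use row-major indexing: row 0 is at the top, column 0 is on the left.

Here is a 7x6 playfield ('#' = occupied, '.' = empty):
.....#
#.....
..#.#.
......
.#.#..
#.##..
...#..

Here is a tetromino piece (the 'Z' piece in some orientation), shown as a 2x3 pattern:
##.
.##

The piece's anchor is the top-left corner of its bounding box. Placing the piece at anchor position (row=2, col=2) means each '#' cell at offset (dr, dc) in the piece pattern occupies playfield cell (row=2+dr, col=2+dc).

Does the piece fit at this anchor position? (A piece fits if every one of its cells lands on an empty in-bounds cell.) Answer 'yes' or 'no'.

Check each piece cell at anchor (2, 2):
  offset (0,0) -> (2,2): occupied ('#') -> FAIL
  offset (0,1) -> (2,3): empty -> OK
  offset (1,1) -> (3,3): empty -> OK
  offset (1,2) -> (3,4): empty -> OK
All cells valid: no

Answer: no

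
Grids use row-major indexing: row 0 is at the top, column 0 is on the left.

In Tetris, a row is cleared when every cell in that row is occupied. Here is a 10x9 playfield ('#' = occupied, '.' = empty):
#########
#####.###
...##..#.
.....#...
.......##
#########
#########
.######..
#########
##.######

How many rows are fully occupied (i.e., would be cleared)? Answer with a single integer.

Check each row:
  row 0: 0 empty cells -> FULL (clear)
  row 1: 1 empty cell -> not full
  row 2: 6 empty cells -> not full
  row 3: 8 empty cells -> not full
  row 4: 7 empty cells -> not full
  row 5: 0 empty cells -> FULL (clear)
  row 6: 0 empty cells -> FULL (clear)
  row 7: 3 empty cells -> not full
  row 8: 0 empty cells -> FULL (clear)
  row 9: 1 empty cell -> not full
Total rows cleared: 4

Answer: 4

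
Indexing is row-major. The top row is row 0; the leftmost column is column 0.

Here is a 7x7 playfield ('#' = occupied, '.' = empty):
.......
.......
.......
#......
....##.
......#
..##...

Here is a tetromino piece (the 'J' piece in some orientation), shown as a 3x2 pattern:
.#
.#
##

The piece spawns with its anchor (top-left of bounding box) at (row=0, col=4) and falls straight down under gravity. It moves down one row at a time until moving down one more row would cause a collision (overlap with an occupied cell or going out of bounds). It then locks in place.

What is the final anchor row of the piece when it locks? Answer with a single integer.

Spawn at (row=0, col=4). Try each row:
  row 0: fits
  row 1: fits
  row 2: blocked -> lock at row 1

Answer: 1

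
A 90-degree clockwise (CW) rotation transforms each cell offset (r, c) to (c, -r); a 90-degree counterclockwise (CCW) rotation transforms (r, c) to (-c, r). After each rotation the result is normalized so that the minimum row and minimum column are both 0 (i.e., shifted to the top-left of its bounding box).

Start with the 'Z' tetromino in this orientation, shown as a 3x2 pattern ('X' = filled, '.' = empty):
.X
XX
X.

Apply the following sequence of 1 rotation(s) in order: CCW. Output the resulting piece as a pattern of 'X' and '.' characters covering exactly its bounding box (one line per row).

Answer: XX.
.XX

Derivation:
Start:
.X
XX
X.
After rotation 1 (CCW):
XX.
.XX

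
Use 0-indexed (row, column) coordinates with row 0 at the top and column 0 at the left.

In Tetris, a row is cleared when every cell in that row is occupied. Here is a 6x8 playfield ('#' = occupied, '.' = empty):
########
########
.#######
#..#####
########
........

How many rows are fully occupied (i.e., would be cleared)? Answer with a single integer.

Answer: 3

Derivation:
Check each row:
  row 0: 0 empty cells -> FULL (clear)
  row 1: 0 empty cells -> FULL (clear)
  row 2: 1 empty cell -> not full
  row 3: 2 empty cells -> not full
  row 4: 0 empty cells -> FULL (clear)
  row 5: 8 empty cells -> not full
Total rows cleared: 3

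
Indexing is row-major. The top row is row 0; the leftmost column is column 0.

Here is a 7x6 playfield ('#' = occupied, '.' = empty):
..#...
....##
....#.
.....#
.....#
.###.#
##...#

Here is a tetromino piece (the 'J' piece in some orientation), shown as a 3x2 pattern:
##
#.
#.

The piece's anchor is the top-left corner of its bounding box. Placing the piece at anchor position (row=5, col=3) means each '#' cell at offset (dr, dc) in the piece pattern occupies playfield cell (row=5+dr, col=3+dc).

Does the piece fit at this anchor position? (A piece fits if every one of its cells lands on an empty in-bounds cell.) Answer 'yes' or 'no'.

Answer: no

Derivation:
Check each piece cell at anchor (5, 3):
  offset (0,0) -> (5,3): occupied ('#') -> FAIL
  offset (0,1) -> (5,4): empty -> OK
  offset (1,0) -> (6,3): empty -> OK
  offset (2,0) -> (7,3): out of bounds -> FAIL
All cells valid: no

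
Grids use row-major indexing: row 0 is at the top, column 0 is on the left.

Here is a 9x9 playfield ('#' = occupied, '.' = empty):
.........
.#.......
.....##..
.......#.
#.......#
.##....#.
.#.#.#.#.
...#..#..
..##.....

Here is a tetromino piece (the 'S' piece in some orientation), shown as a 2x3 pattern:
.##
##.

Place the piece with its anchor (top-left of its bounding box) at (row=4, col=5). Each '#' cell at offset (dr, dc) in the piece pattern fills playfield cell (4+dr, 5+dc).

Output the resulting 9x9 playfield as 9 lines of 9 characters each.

Answer: .........
.#.......
.....##..
.......#.
#.....###
.##..###.
.#.#.#.#.
...#..#..
..##.....

Derivation:
Fill (4+0,5+1) = (4,6)
Fill (4+0,5+2) = (4,7)
Fill (4+1,5+0) = (5,5)
Fill (4+1,5+1) = (5,6)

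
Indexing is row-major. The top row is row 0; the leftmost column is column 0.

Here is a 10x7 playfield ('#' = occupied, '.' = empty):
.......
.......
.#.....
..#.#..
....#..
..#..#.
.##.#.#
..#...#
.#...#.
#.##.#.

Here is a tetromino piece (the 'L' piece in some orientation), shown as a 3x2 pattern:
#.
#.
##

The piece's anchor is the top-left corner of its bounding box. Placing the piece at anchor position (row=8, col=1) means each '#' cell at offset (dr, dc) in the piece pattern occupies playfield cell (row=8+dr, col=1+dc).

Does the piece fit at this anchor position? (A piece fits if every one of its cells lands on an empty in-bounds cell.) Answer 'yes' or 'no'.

Check each piece cell at anchor (8, 1):
  offset (0,0) -> (8,1): occupied ('#') -> FAIL
  offset (1,0) -> (9,1): empty -> OK
  offset (2,0) -> (10,1): out of bounds -> FAIL
  offset (2,1) -> (10,2): out of bounds -> FAIL
All cells valid: no

Answer: no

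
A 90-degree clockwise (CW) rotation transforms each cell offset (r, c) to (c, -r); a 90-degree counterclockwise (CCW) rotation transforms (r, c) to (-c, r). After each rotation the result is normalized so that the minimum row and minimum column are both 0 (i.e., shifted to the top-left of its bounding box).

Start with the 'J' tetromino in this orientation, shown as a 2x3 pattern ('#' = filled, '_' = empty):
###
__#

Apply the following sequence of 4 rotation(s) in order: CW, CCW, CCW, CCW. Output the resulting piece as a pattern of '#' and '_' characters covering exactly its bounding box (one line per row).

Start:
###
__#
After rotation 1 (CW):
_#
_#
##
After rotation 2 (CCW):
###
__#
After rotation 3 (CCW):
##
#_
#_
After rotation 4 (CCW):
#__
###

Answer: #__
###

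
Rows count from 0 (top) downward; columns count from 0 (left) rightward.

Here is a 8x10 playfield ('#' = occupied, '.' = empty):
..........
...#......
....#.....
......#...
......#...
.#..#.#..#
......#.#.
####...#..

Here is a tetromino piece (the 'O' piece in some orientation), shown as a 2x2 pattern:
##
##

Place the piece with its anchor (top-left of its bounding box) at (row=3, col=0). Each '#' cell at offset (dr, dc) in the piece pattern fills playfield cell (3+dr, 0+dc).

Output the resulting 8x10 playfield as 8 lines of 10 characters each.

Answer: ..........
...#......
....#.....
##....#...
##....#...
.#..#.#..#
......#.#.
####...#..

Derivation:
Fill (3+0,0+0) = (3,0)
Fill (3+0,0+1) = (3,1)
Fill (3+1,0+0) = (4,0)
Fill (3+1,0+1) = (4,1)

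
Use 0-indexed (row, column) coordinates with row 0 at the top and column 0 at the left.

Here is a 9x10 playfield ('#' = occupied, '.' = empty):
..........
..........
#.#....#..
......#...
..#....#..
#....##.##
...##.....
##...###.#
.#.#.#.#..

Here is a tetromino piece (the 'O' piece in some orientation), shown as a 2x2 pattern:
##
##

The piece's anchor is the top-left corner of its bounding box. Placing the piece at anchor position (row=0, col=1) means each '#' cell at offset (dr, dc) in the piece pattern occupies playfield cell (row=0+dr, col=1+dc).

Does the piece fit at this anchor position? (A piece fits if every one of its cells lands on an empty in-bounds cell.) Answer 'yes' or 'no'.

Check each piece cell at anchor (0, 1):
  offset (0,0) -> (0,1): empty -> OK
  offset (0,1) -> (0,2): empty -> OK
  offset (1,0) -> (1,1): empty -> OK
  offset (1,1) -> (1,2): empty -> OK
All cells valid: yes

Answer: yes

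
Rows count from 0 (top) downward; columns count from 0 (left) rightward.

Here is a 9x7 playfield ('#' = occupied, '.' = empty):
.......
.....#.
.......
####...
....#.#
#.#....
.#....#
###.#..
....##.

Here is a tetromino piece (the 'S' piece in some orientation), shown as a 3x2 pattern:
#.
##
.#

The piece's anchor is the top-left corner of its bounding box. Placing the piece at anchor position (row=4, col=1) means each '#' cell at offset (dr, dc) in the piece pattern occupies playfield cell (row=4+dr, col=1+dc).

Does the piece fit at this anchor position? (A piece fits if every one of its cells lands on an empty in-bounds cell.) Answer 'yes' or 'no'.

Check each piece cell at anchor (4, 1):
  offset (0,0) -> (4,1): empty -> OK
  offset (1,0) -> (5,1): empty -> OK
  offset (1,1) -> (5,2): occupied ('#') -> FAIL
  offset (2,1) -> (6,2): empty -> OK
All cells valid: no

Answer: no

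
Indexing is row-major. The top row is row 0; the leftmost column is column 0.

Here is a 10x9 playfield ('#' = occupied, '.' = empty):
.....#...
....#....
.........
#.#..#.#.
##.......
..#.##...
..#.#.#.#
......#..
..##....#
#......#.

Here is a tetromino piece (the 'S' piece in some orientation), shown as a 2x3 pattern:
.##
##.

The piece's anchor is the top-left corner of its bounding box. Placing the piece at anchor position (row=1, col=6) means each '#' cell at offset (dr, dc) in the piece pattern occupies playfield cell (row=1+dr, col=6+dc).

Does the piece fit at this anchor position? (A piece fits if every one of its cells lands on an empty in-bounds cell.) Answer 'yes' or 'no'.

Answer: yes

Derivation:
Check each piece cell at anchor (1, 6):
  offset (0,1) -> (1,7): empty -> OK
  offset (0,2) -> (1,8): empty -> OK
  offset (1,0) -> (2,6): empty -> OK
  offset (1,1) -> (2,7): empty -> OK
All cells valid: yes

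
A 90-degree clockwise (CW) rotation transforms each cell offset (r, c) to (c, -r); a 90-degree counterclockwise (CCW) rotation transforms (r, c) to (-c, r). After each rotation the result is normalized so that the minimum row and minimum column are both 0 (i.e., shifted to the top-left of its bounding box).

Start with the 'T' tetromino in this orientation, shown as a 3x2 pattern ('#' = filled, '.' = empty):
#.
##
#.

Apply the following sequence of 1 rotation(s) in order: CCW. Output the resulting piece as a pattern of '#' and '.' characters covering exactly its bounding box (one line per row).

Answer: .#.
###

Derivation:
Start:
#.
##
#.
After rotation 1 (CCW):
.#.
###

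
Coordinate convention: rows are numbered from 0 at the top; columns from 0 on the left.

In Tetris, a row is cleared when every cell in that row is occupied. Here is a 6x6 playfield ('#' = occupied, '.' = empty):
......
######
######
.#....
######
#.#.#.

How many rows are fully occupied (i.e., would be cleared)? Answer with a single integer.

Check each row:
  row 0: 6 empty cells -> not full
  row 1: 0 empty cells -> FULL (clear)
  row 2: 0 empty cells -> FULL (clear)
  row 3: 5 empty cells -> not full
  row 4: 0 empty cells -> FULL (clear)
  row 5: 3 empty cells -> not full
Total rows cleared: 3

Answer: 3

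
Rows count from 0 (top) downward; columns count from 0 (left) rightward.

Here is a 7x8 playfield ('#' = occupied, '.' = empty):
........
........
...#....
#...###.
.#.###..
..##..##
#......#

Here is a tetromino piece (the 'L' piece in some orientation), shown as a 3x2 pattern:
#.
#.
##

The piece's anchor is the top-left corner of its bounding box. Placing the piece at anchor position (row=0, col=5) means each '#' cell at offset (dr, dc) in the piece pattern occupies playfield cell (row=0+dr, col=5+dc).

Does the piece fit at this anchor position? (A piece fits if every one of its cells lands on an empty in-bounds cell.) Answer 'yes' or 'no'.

Check each piece cell at anchor (0, 5):
  offset (0,0) -> (0,5): empty -> OK
  offset (1,0) -> (1,5): empty -> OK
  offset (2,0) -> (2,5): empty -> OK
  offset (2,1) -> (2,6): empty -> OK
All cells valid: yes

Answer: yes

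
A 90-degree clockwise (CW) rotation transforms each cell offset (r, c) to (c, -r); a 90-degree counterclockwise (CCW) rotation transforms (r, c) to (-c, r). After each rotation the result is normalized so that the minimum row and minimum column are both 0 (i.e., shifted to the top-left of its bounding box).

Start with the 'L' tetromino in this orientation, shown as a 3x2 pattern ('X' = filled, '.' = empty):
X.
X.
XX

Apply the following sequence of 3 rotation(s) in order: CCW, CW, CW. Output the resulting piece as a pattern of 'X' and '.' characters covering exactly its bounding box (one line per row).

Answer: XXX
X..

Derivation:
Start:
X.
X.
XX
After rotation 1 (CCW):
..X
XXX
After rotation 2 (CW):
X.
X.
XX
After rotation 3 (CW):
XXX
X..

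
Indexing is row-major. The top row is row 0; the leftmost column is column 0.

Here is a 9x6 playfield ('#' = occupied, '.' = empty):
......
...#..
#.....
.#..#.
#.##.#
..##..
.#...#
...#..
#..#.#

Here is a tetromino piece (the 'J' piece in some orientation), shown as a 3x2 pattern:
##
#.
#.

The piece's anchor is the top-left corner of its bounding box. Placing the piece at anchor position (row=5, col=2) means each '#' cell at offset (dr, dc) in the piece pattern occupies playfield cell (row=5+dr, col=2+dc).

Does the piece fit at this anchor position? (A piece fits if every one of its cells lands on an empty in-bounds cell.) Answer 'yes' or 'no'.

Answer: no

Derivation:
Check each piece cell at anchor (5, 2):
  offset (0,0) -> (5,2): occupied ('#') -> FAIL
  offset (0,1) -> (5,3): occupied ('#') -> FAIL
  offset (1,0) -> (6,2): empty -> OK
  offset (2,0) -> (7,2): empty -> OK
All cells valid: no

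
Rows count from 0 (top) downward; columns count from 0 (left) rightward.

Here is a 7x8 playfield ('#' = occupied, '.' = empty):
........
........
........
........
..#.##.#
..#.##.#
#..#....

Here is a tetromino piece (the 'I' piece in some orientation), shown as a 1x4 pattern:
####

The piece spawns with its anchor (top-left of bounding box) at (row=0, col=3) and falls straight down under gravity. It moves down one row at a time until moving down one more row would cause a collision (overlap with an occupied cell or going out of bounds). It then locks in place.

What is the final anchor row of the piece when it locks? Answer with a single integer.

Answer: 3

Derivation:
Spawn at (row=0, col=3). Try each row:
  row 0: fits
  row 1: fits
  row 2: fits
  row 3: fits
  row 4: blocked -> lock at row 3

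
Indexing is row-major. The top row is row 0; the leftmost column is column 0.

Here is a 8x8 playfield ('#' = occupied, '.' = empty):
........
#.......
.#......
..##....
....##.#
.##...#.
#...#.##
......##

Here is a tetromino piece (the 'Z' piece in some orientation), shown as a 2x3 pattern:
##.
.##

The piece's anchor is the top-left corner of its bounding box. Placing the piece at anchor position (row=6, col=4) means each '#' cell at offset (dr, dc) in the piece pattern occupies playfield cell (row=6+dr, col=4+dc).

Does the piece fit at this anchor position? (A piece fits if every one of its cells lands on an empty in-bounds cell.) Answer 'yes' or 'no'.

Answer: no

Derivation:
Check each piece cell at anchor (6, 4):
  offset (0,0) -> (6,4): occupied ('#') -> FAIL
  offset (0,1) -> (6,5): empty -> OK
  offset (1,1) -> (7,5): empty -> OK
  offset (1,2) -> (7,6): occupied ('#') -> FAIL
All cells valid: no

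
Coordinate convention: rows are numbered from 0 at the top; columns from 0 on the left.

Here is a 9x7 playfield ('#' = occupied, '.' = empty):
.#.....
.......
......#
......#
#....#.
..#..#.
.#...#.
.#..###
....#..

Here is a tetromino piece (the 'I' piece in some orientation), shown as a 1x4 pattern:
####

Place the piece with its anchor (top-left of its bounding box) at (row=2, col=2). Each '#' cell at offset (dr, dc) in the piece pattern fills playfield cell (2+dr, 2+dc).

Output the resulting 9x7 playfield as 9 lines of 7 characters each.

Answer: .#.....
.......
..#####
......#
#....#.
..#..#.
.#...#.
.#..###
....#..

Derivation:
Fill (2+0,2+0) = (2,2)
Fill (2+0,2+1) = (2,3)
Fill (2+0,2+2) = (2,4)
Fill (2+0,2+3) = (2,5)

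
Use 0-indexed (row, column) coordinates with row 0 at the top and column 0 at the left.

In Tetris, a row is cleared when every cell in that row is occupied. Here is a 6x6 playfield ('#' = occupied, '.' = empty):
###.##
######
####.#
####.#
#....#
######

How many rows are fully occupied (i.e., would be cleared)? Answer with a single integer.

Check each row:
  row 0: 1 empty cell -> not full
  row 1: 0 empty cells -> FULL (clear)
  row 2: 1 empty cell -> not full
  row 3: 1 empty cell -> not full
  row 4: 4 empty cells -> not full
  row 5: 0 empty cells -> FULL (clear)
Total rows cleared: 2

Answer: 2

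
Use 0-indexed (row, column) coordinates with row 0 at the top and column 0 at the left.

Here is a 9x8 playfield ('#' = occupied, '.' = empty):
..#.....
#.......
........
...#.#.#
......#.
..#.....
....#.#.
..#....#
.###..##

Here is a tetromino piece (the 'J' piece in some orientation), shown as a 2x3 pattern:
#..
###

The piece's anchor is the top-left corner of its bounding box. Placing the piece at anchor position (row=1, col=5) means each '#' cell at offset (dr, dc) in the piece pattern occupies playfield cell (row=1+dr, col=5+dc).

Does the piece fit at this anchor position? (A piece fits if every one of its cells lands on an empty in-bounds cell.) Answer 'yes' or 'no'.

Answer: yes

Derivation:
Check each piece cell at anchor (1, 5):
  offset (0,0) -> (1,5): empty -> OK
  offset (1,0) -> (2,5): empty -> OK
  offset (1,1) -> (2,6): empty -> OK
  offset (1,2) -> (2,7): empty -> OK
All cells valid: yes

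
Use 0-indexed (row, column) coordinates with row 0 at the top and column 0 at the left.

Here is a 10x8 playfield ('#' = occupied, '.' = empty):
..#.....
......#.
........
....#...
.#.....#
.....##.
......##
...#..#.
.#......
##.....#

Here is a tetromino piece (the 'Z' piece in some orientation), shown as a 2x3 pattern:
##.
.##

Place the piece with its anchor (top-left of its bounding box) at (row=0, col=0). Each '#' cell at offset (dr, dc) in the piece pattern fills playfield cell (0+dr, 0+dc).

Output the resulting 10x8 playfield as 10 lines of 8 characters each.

Answer: ###.....
.##...#.
........
....#...
.#.....#
.....##.
......##
...#..#.
.#......
##.....#

Derivation:
Fill (0+0,0+0) = (0,0)
Fill (0+0,0+1) = (0,1)
Fill (0+1,0+1) = (1,1)
Fill (0+1,0+2) = (1,2)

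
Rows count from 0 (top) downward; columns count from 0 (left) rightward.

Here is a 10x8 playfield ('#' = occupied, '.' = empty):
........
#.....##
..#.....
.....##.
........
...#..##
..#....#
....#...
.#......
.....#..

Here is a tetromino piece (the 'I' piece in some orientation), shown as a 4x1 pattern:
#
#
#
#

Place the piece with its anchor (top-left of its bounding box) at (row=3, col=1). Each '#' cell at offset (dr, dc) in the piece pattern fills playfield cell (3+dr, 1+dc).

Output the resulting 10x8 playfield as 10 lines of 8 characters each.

Fill (3+0,1+0) = (3,1)
Fill (3+1,1+0) = (4,1)
Fill (3+2,1+0) = (5,1)
Fill (3+3,1+0) = (6,1)

Answer: ........
#.....##
..#.....
.#...##.
.#......
.#.#..##
.##....#
....#...
.#......
.....#..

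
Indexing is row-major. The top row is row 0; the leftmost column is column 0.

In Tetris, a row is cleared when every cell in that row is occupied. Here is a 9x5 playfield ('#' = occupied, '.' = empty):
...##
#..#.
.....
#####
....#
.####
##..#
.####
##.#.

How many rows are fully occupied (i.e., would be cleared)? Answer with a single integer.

Check each row:
  row 0: 3 empty cells -> not full
  row 1: 3 empty cells -> not full
  row 2: 5 empty cells -> not full
  row 3: 0 empty cells -> FULL (clear)
  row 4: 4 empty cells -> not full
  row 5: 1 empty cell -> not full
  row 6: 2 empty cells -> not full
  row 7: 1 empty cell -> not full
  row 8: 2 empty cells -> not full
Total rows cleared: 1

Answer: 1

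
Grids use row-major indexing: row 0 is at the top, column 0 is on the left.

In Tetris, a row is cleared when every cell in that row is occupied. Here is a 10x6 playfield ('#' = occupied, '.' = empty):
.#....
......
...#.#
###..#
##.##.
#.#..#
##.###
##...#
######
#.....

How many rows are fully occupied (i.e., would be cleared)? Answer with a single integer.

Answer: 1

Derivation:
Check each row:
  row 0: 5 empty cells -> not full
  row 1: 6 empty cells -> not full
  row 2: 4 empty cells -> not full
  row 3: 2 empty cells -> not full
  row 4: 2 empty cells -> not full
  row 5: 3 empty cells -> not full
  row 6: 1 empty cell -> not full
  row 7: 3 empty cells -> not full
  row 8: 0 empty cells -> FULL (clear)
  row 9: 5 empty cells -> not full
Total rows cleared: 1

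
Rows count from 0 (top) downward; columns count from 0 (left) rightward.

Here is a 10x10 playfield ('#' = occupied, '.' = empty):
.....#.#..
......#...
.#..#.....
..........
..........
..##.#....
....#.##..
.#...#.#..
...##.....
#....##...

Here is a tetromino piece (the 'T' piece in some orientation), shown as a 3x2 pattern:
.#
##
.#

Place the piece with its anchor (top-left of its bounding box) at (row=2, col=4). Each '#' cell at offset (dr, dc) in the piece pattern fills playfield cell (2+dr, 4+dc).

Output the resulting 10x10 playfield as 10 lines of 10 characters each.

Answer: .....#.#..
......#...
.#..##....
....##....
.....#....
..##.#....
....#.##..
.#...#.#..
...##.....
#....##...

Derivation:
Fill (2+0,4+1) = (2,5)
Fill (2+1,4+0) = (3,4)
Fill (2+1,4+1) = (3,5)
Fill (2+2,4+1) = (4,5)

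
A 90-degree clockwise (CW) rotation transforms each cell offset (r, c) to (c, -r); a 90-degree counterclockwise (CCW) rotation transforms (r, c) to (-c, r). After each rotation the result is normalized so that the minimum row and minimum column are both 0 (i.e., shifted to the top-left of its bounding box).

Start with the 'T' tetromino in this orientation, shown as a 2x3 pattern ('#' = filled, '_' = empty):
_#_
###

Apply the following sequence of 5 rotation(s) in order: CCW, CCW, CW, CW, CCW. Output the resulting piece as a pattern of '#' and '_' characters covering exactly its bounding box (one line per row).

Start:
_#_
###
After rotation 1 (CCW):
_#
##
_#
After rotation 2 (CCW):
###
_#_
After rotation 3 (CW):
_#
##
_#
After rotation 4 (CW):
_#_
###
After rotation 5 (CCW):
_#
##
_#

Answer: _#
##
_#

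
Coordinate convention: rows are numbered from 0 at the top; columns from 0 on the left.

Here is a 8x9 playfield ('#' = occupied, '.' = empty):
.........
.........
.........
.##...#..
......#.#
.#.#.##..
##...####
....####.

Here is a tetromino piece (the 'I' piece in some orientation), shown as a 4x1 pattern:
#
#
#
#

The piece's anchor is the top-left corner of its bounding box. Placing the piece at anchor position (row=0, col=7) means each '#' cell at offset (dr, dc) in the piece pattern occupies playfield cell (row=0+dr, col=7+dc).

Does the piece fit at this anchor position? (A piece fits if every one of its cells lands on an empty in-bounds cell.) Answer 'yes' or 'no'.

Check each piece cell at anchor (0, 7):
  offset (0,0) -> (0,7): empty -> OK
  offset (1,0) -> (1,7): empty -> OK
  offset (2,0) -> (2,7): empty -> OK
  offset (3,0) -> (3,7): empty -> OK
All cells valid: yes

Answer: yes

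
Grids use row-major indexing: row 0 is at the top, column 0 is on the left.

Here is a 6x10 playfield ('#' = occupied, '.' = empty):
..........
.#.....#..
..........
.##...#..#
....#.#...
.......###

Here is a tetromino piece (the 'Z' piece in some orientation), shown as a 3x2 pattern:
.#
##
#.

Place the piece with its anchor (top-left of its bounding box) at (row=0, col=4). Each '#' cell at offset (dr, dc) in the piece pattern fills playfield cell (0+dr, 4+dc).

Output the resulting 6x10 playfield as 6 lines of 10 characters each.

Fill (0+0,4+1) = (0,5)
Fill (0+1,4+0) = (1,4)
Fill (0+1,4+1) = (1,5)
Fill (0+2,4+0) = (2,4)

Answer: .....#....
.#..##.#..
....#.....
.##...#..#
....#.#...
.......###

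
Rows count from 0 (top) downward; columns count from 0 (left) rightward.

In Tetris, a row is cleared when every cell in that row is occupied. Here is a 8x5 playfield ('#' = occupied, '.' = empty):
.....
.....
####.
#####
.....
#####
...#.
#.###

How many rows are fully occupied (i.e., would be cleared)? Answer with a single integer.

Answer: 2

Derivation:
Check each row:
  row 0: 5 empty cells -> not full
  row 1: 5 empty cells -> not full
  row 2: 1 empty cell -> not full
  row 3: 0 empty cells -> FULL (clear)
  row 4: 5 empty cells -> not full
  row 5: 0 empty cells -> FULL (clear)
  row 6: 4 empty cells -> not full
  row 7: 1 empty cell -> not full
Total rows cleared: 2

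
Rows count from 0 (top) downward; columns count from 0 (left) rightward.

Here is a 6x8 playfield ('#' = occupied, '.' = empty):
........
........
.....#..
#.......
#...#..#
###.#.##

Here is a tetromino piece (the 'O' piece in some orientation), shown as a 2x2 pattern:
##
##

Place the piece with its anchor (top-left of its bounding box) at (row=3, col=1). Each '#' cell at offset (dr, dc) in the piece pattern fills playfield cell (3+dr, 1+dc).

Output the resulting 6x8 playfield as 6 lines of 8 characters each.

Answer: ........
........
.....#..
###.....
###.#..#
###.#.##

Derivation:
Fill (3+0,1+0) = (3,1)
Fill (3+0,1+1) = (3,2)
Fill (3+1,1+0) = (4,1)
Fill (3+1,1+1) = (4,2)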